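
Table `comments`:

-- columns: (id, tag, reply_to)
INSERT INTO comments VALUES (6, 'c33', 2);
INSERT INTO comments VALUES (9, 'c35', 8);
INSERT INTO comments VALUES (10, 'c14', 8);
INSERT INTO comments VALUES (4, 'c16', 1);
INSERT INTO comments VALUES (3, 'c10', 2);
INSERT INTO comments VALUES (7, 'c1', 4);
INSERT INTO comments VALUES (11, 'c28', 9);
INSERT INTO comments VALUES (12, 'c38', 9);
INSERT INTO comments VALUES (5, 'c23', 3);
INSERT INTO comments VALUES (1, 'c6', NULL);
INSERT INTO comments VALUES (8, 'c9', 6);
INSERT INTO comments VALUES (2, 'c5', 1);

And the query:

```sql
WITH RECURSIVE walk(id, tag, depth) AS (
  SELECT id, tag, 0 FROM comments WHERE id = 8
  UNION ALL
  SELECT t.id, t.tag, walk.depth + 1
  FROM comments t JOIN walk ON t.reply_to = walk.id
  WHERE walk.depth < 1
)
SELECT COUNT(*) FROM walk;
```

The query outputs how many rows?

Base: id=8 (c9) at depth 0.
Iteration 1: rows with reply_to in {8} -> c35 (id 9, depth 1), c14 (id 10, depth 1).
Iteration 2: depth < 1 fails for all current rows; recursion stops.
Total rows emitted: 3.

3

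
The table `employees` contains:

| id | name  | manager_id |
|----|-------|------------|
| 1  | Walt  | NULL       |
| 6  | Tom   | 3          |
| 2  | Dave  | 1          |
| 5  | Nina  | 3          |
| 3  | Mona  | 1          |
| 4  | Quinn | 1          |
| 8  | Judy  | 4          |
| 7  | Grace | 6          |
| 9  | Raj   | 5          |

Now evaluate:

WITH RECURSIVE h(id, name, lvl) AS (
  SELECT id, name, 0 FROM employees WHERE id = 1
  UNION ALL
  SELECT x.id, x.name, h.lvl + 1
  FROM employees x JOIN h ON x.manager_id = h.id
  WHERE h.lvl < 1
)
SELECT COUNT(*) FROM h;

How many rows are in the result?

4

Base: id=1 (Walt) at lvl 0.
Iteration 1: rows with manager_id in {1} -> Dave (id 2, lvl 1), Mona (id 3, lvl 1), Quinn (id 4, lvl 1).
Iteration 2: lvl < 1 fails for all current rows; recursion stops.
Total rows emitted: 4.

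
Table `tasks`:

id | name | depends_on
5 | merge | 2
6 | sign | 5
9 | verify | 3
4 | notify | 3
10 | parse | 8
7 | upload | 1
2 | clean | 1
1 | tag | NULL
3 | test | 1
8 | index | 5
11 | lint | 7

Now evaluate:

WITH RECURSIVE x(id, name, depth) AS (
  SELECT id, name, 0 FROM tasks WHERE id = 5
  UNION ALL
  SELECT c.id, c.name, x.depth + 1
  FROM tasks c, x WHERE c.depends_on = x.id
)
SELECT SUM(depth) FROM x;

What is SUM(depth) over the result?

4

Base: id=5 (merge) at depth 0.
Iteration 1: rows with depends_on in {5} -> sign (id 6, depth 1), index (id 8, depth 1).
Iteration 2: rows with depends_on in {6,8} -> parse (id 10, depth 2).
Iteration 3: no rows with depends_on in {10}; recursion stops.
SUM(depth) = 0 + 1 + 1 + 2 = 4.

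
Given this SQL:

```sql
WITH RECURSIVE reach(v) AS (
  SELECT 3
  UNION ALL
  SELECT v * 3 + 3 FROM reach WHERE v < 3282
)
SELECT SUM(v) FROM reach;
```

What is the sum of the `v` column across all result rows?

14748

Base: v=3.
Iteration 1: 3 < 3282 holds -> v = 3 * 3 + 3 = 12.
Iteration 2: 12 < 3282 holds -> v = 12 * 3 + 3 = 39.
Iteration 3: 39 < 3282 holds -> v = 39 * 3 + 3 = 120.
Iteration 4: 120 < 3282 holds -> v = 120 * 3 + 3 = 363.
Iteration 5: 363 < 3282 holds -> v = 363 * 3 + 3 = 1092.
Iteration 6: 1092 < 3282 holds -> v = 1092 * 3 + 3 = 3279.
Iteration 7: 3279 < 3282 holds -> v = 3279 * 3 + 3 = 9840.
Iteration 8: 9840 < 3282 fails; recursion stops.
SUM(v) = 3 + 12 + 39 + 120 + 363 + 1092 + 3279 + 9840 = 14748.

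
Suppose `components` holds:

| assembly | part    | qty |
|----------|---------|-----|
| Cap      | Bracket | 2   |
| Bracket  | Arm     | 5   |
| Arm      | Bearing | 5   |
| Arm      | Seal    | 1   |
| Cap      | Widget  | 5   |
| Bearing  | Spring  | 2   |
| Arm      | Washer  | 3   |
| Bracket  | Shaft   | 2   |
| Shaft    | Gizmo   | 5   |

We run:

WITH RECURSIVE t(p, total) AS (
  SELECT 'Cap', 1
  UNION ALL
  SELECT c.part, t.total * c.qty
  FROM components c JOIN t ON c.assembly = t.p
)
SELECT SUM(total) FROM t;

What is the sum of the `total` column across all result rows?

Base: (Cap, total=1).
Iteration 1: components of {Cap} -> Bracket = 1*2 = 2, Widget = 1*5 = 5.
Iteration 2: components of {Bracket,Widget} -> Arm = 2*5 = 10, Shaft = 2*2 = 4.
Iteration 3: components of {Arm,Shaft} -> Bearing = 10*5 = 50, Gizmo = 4*5 = 20, Seal = 10*1 = 10, Washer = 10*3 = 30.
Iteration 4: components of {Bearing,Gizmo,Seal,Washer} -> Spring = 50*2 = 100.
Iteration 5: no further components; recursion stops.
SUM(total) = 1 + 2 + 5 + 10 + 4 + 50 + 10 + 30 + 20 + 100 = 232.

232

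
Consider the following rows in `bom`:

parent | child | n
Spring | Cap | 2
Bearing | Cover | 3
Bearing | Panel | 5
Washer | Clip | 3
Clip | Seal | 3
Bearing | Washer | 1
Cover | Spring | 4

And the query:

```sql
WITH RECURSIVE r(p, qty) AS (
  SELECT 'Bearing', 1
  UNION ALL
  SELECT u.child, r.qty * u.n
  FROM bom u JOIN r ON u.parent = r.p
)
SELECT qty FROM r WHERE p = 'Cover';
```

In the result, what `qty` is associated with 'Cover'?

Base: (Bearing, qty=1).
Iteration 1: components of {Bearing} -> Cover = 1*3 = 3, Panel = 1*5 = 5, Washer = 1*1 = 1.
Iteration 2: components of {Cover,Panel,Washer} -> Clip = 1*3 = 3, Spring = 3*4 = 12.
Iteration 3: components of {Clip,Spring} -> Cap = 12*2 = 24, Seal = 3*3 = 9.
Iteration 4: no further components; recursion stops.

3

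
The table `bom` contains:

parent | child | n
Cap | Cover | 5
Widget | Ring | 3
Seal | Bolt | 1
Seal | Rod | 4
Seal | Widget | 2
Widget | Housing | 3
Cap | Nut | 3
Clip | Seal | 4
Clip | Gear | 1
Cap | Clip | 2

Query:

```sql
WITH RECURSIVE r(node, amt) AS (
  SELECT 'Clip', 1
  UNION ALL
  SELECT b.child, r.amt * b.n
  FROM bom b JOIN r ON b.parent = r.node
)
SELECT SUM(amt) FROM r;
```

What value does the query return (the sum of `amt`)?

82

Base: (Clip, amt=1).
Iteration 1: components of {Clip} -> Gear = 1*1 = 1, Seal = 1*4 = 4.
Iteration 2: components of {Gear,Seal} -> Bolt = 4*1 = 4, Rod = 4*4 = 16, Widget = 4*2 = 8.
Iteration 3: components of {Bolt,Rod,Widget} -> Housing = 8*3 = 24, Ring = 8*3 = 24.
Iteration 4: no further components; recursion stops.
SUM(amt) = 1 + 1 + 4 + 8 + 16 + 4 + 24 + 24 = 82.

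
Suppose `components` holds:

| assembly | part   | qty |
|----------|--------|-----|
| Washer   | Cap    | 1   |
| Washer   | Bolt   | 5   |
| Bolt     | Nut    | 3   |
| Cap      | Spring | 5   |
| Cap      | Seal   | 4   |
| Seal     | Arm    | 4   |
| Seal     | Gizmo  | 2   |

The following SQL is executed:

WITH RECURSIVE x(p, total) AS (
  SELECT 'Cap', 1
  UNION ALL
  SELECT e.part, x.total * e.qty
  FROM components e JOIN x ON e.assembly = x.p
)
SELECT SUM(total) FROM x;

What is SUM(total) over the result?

34

Base: (Cap, total=1).
Iteration 1: components of {Cap} -> Seal = 1*4 = 4, Spring = 1*5 = 5.
Iteration 2: components of {Seal,Spring} -> Arm = 4*4 = 16, Gizmo = 4*2 = 8.
Iteration 3: no further components; recursion stops.
SUM(total) = 1 + 5 + 4 + 16 + 8 = 34.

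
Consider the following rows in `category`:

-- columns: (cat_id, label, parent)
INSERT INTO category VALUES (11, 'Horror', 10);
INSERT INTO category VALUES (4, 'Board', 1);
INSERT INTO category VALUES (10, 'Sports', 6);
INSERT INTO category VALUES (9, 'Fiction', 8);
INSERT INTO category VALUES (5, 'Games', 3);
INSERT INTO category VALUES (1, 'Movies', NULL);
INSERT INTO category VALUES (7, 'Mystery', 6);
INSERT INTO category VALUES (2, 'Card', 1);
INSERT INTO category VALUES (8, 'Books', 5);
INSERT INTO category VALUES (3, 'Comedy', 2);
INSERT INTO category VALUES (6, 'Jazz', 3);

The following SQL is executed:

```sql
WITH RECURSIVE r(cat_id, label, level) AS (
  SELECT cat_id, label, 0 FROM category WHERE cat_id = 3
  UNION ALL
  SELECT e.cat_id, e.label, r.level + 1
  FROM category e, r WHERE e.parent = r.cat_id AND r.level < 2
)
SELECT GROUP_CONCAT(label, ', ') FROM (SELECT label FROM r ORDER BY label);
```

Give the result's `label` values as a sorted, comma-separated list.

Books, Comedy, Games, Jazz, Mystery, Sports

Base: cat_id=3 (Comedy) at level 0.
Iteration 1: rows with parent in {3} -> Games (id 5, level 1), Jazz (id 6, level 1).
Iteration 2: rows with parent in {5,6} -> Mystery (id 7, level 2), Books (id 8, level 2), Sports (id 10, level 2).
Iteration 3: level < 2 fails for all current rows; recursion stops.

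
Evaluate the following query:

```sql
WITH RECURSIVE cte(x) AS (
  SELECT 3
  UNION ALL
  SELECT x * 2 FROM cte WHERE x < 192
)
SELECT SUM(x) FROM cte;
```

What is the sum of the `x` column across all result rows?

Base: x=3.
Iteration 1: 3 < 192 holds -> x = 3 * 2 = 6.
Iteration 2: 6 < 192 holds -> x = 6 * 2 = 12.
Iteration 3: 12 < 192 holds -> x = 12 * 2 = 24.
Iteration 4: 24 < 192 holds -> x = 24 * 2 = 48.
Iteration 5: 48 < 192 holds -> x = 48 * 2 = 96.
Iteration 6: 96 < 192 holds -> x = 96 * 2 = 192.
Iteration 7: 192 < 192 fails; recursion stops.
SUM(x) = 3 + 6 + 12 + 24 + 48 + 96 + 192 = 381.

381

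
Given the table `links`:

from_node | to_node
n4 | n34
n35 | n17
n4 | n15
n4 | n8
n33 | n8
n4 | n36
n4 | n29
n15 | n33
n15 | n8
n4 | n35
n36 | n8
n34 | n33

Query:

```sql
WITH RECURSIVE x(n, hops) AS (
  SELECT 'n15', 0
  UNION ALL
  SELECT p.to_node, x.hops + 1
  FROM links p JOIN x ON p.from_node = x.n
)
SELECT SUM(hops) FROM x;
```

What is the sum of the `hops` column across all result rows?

4

Base: (n15, hops=0).
Iteration 1: edges from {n15} -> (n33, hops=1), (n8, hops=1).
Iteration 2: edges from {n33,n8} -> (n8, hops=2).
Iteration 3: no outgoing edges from {n8}; recursion stops.
SUM(hops) = 0 + 1 + 1 + 2 = 4.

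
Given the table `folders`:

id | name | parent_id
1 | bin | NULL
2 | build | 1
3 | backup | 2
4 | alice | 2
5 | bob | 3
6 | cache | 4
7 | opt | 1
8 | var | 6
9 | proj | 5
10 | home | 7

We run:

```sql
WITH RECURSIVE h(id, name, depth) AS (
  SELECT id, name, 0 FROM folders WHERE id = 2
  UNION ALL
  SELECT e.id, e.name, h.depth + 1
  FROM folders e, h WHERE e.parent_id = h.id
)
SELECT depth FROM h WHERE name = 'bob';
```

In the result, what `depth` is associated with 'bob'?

Base: id=2 (build) at depth 0.
Iteration 1: rows with parent_id in {2} -> backup (id 3, depth 1), alice (id 4, depth 1).
Iteration 2: rows with parent_id in {3,4} -> bob (id 5, depth 2), cache (id 6, depth 2).
Iteration 3: rows with parent_id in {5,6} -> var (id 8, depth 3), proj (id 9, depth 3).
Iteration 4: no rows with parent_id in {8,9}; recursion stops.

2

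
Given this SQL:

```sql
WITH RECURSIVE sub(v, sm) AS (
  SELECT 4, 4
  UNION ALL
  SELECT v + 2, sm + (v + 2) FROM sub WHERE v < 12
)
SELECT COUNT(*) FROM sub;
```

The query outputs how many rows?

Base: v=4, sm=4.
Iteration 1: 4 < 12 holds -> v = 4 + 2 = 6, sm = 4 + 6 = 10.
Iteration 2: 6 < 12 holds -> v = 6 + 2 = 8, sm = 10 + 8 = 18.
Iteration 3: 8 < 12 holds -> v = 8 + 2 = 10, sm = 18 + 10 = 28.
Iteration 4: 10 < 12 holds -> v = 10 + 2 = 12, sm = 28 + 12 = 40.
Iteration 5: 12 < 12 fails; recursion stops.
Total rows emitted: 5.

5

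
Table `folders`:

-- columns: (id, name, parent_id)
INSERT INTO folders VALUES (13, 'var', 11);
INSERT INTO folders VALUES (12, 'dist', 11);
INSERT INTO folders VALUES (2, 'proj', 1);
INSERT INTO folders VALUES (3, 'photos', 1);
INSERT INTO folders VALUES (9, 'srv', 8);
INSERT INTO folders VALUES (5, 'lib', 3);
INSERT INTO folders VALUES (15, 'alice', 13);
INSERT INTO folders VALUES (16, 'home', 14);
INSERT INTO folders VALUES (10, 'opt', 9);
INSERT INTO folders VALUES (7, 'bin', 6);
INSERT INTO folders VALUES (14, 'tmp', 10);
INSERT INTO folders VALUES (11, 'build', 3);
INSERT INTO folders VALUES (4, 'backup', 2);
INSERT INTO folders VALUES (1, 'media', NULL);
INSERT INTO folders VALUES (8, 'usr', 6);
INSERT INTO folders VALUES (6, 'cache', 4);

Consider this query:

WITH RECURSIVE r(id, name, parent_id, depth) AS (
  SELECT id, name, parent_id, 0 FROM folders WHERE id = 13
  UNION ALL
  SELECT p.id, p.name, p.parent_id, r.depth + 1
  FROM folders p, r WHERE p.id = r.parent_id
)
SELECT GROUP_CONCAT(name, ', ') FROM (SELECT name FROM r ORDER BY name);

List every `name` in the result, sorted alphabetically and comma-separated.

Base: id=13 (var), parent_id=11, depth 0.
Iteration 1: join on id=11 -> build (id 11, parent_id=3, depth 1).
Iteration 2: join on id=3 -> photos (id 3, parent_id=1, depth 2).
Iteration 3: join on id=1 -> media (id 1, parent_id=NULL, depth 3).
Iteration 4: parent_id is NULL; no match; recursion stops.

build, media, photos, var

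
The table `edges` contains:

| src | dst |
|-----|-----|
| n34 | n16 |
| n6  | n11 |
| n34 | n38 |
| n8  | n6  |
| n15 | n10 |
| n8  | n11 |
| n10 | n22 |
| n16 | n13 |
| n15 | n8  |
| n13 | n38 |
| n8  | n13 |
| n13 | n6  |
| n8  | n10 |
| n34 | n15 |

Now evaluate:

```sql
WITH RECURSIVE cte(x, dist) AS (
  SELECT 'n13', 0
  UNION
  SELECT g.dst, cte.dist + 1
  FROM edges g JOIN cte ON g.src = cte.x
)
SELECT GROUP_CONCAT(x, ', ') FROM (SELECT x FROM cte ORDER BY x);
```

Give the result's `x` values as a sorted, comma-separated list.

n11, n13, n38, n6

Base: (n13, dist=0).
Iteration 1: edges from {n13} -> (n38, dist=1), (n6, dist=1).
Iteration 2: edges from {n38,n6} -> (n11, dist=2).
Iteration 3: no outgoing edges from {n11}; recursion stops.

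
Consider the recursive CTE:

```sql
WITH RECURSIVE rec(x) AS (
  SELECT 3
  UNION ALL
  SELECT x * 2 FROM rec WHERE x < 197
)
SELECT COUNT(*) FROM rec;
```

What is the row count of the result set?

8

Base: x=3.
Iteration 1: 3 < 197 holds -> x = 3 * 2 = 6.
Iteration 2: 6 < 197 holds -> x = 6 * 2 = 12.
Iteration 3: 12 < 197 holds -> x = 12 * 2 = 24.
Iteration 4: 24 < 197 holds -> x = 24 * 2 = 48.
Iteration 5: 48 < 197 holds -> x = 48 * 2 = 96.
Iteration 6: 96 < 197 holds -> x = 96 * 2 = 192.
Iteration 7: 192 < 197 holds -> x = 192 * 2 = 384.
Iteration 8: 384 < 197 fails; recursion stops.
Total rows emitted: 8.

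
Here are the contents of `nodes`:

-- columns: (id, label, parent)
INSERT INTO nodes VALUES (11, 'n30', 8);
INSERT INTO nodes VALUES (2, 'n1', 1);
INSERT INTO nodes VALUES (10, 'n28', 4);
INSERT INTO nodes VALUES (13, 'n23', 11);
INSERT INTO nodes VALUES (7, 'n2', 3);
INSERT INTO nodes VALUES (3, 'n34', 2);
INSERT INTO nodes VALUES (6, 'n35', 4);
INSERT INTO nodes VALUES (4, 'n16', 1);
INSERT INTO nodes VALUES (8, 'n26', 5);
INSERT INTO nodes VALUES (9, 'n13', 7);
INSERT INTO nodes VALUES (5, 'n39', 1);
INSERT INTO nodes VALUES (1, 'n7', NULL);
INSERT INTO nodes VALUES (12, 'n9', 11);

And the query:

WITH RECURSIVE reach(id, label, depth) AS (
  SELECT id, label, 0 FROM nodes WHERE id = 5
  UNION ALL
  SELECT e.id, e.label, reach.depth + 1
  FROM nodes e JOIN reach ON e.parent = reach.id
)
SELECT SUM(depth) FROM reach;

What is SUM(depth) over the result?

Base: id=5 (n39) at depth 0.
Iteration 1: rows with parent in {5} -> n26 (id 8, depth 1).
Iteration 2: rows with parent in {8} -> n30 (id 11, depth 2).
Iteration 3: rows with parent in {11} -> n9 (id 12, depth 3), n23 (id 13, depth 3).
Iteration 4: no rows with parent in {12,13}; recursion stops.
SUM(depth) = 0 + 1 + 2 + 3 + 3 = 9.

9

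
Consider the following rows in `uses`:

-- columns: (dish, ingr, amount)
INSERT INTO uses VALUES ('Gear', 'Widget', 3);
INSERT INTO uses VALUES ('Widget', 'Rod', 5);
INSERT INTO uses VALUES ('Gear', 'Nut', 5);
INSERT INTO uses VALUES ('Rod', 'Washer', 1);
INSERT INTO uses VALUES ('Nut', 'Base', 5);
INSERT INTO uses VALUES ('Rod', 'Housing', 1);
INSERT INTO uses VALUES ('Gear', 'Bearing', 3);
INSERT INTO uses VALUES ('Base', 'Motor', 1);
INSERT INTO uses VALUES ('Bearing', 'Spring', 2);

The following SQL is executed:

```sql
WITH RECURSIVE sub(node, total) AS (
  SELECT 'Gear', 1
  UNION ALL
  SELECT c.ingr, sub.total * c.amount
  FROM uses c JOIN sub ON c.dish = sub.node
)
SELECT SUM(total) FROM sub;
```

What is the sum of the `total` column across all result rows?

113

Base: (Gear, total=1).
Iteration 1: components of {Gear} -> Bearing = 1*3 = 3, Nut = 1*5 = 5, Widget = 1*3 = 3.
Iteration 2: components of {Bearing,Nut,Widget} -> Base = 5*5 = 25, Rod = 3*5 = 15, Spring = 3*2 = 6.
Iteration 3: components of {Base,Rod,Spring} -> Housing = 15*1 = 15, Motor = 25*1 = 25, Washer = 15*1 = 15.
Iteration 4: no further components; recursion stops.
SUM(total) = 1 + 3 + 5 + 3 + 15 + 25 + 6 + 15 + 15 + 25 = 113.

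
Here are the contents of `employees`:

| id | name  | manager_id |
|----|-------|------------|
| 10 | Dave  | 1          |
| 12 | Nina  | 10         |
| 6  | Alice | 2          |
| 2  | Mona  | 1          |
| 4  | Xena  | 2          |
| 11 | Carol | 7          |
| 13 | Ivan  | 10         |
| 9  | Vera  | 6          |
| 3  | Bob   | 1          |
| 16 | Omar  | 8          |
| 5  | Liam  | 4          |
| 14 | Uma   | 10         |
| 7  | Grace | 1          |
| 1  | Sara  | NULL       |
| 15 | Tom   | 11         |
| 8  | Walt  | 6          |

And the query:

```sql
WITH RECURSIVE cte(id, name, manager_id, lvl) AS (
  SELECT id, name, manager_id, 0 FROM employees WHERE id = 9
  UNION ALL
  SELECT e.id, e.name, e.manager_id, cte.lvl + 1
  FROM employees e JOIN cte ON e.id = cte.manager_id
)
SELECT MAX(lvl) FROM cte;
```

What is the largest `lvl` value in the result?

3

Base: id=9 (Vera), manager_id=6, lvl 0.
Iteration 1: join on id=6 -> Alice (id 6, manager_id=2, lvl 1).
Iteration 2: join on id=2 -> Mona (id 2, manager_id=1, lvl 2).
Iteration 3: join on id=1 -> Sara (id 1, manager_id=NULL, lvl 3).
Iteration 4: manager_id is NULL; no match; recursion stops.
lvl values: 0, 1, 2, 3; the maximum is 3.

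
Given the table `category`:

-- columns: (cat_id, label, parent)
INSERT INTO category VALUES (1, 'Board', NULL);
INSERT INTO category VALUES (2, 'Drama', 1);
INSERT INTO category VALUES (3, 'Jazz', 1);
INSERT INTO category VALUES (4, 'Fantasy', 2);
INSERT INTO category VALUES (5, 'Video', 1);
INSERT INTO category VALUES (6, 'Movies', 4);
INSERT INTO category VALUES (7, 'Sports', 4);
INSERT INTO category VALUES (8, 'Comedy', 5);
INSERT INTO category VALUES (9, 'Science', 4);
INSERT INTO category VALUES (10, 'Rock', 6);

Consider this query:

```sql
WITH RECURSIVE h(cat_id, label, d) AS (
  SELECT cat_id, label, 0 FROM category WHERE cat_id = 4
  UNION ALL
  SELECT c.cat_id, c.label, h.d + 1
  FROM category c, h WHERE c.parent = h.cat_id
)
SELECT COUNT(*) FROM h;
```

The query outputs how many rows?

5

Base: cat_id=4 (Fantasy) at d 0.
Iteration 1: rows with parent in {4} -> Movies (id 6, d 1), Sports (id 7, d 1), Science (id 9, d 1).
Iteration 2: rows with parent in {6,7,9} -> Rock (id 10, d 2).
Iteration 3: no rows with parent in {10}; recursion stops.
Total rows emitted: 5.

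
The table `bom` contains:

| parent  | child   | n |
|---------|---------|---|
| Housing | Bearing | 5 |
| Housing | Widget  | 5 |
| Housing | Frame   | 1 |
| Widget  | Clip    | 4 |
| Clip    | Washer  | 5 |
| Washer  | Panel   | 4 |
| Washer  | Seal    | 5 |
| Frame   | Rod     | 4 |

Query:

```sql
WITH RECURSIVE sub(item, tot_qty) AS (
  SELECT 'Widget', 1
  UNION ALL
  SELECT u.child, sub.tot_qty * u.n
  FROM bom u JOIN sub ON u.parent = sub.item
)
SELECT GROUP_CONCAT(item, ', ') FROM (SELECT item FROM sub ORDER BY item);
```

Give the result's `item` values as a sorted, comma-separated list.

Clip, Panel, Seal, Washer, Widget

Base: (Widget, tot_qty=1).
Iteration 1: components of {Widget} -> Clip = 1*4 = 4.
Iteration 2: components of {Clip} -> Washer = 4*5 = 20.
Iteration 3: components of {Washer} -> Panel = 20*4 = 80, Seal = 20*5 = 100.
Iteration 4: no further components; recursion stops.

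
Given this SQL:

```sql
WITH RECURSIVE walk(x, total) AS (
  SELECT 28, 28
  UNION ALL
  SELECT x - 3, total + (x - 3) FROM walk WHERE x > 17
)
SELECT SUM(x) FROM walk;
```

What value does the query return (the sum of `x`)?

Base: x=28, total=28.
Iteration 1: 28 > 17 holds -> x = 28 - 3 = 25, total = 28 + 25 = 53.
Iteration 2: 25 > 17 holds -> x = 25 - 3 = 22, total = 53 + 22 = 75.
Iteration 3: 22 > 17 holds -> x = 22 - 3 = 19, total = 75 + 19 = 94.
Iteration 4: 19 > 17 holds -> x = 19 - 3 = 16, total = 94 + 16 = 110.
Iteration 5: 16 > 17 fails; recursion stops.
SUM(x) = 28 + 25 + 22 + 19 + 16 = 110.

110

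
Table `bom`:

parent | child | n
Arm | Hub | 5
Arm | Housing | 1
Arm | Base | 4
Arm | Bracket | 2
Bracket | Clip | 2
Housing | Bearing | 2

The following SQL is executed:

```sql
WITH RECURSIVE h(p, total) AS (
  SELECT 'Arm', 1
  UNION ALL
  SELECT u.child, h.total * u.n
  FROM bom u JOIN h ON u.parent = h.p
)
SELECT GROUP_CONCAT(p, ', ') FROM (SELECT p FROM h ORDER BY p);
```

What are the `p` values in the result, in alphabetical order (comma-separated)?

Arm, Base, Bearing, Bracket, Clip, Housing, Hub

Base: (Arm, total=1).
Iteration 1: components of {Arm} -> Base = 1*4 = 4, Bracket = 1*2 = 2, Housing = 1*1 = 1, Hub = 1*5 = 5.
Iteration 2: components of {Base,Bracket,Housing,Hub} -> Bearing = 1*2 = 2, Clip = 2*2 = 4.
Iteration 3: no further components; recursion stops.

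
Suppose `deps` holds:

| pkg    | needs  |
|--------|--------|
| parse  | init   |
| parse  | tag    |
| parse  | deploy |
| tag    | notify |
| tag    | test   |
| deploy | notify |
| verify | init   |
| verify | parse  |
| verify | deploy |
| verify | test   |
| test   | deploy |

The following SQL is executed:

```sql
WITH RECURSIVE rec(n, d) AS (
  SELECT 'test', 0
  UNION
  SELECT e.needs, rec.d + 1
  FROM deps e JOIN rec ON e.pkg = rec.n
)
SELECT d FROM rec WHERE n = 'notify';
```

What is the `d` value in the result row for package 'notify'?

2

Base: (test, d=0).
Iteration 1: edges from {test} -> (deploy, d=1).
Iteration 2: edges from {deploy} -> (notify, d=2).
Iteration 3: no outgoing edges from {notify}; recursion stops.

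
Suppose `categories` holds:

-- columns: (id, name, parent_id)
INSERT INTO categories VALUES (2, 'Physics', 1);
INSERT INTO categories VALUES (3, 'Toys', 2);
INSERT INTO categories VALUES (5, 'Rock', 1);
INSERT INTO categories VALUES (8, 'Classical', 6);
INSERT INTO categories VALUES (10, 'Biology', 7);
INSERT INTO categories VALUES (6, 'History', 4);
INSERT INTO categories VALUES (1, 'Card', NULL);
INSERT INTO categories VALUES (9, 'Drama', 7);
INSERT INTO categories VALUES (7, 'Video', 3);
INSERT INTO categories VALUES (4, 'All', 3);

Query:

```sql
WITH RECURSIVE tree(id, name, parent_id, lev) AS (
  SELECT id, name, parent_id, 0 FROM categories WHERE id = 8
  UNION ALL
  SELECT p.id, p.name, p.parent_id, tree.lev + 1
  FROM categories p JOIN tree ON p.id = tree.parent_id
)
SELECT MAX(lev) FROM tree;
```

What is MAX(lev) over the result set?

5

Base: id=8 (Classical), parent_id=6, lev 0.
Iteration 1: join on id=6 -> History (id 6, parent_id=4, lev 1).
Iteration 2: join on id=4 -> All (id 4, parent_id=3, lev 2).
Iteration 3: join on id=3 -> Toys (id 3, parent_id=2, lev 3).
Iteration 4: join on id=2 -> Physics (id 2, parent_id=1, lev 4).
Iteration 5: join on id=1 -> Card (id 1, parent_id=NULL, lev 5).
Iteration 6: parent_id is NULL; no match; recursion stops.
lev values: 0, 1, 2, 3, 4, 5; the maximum is 5.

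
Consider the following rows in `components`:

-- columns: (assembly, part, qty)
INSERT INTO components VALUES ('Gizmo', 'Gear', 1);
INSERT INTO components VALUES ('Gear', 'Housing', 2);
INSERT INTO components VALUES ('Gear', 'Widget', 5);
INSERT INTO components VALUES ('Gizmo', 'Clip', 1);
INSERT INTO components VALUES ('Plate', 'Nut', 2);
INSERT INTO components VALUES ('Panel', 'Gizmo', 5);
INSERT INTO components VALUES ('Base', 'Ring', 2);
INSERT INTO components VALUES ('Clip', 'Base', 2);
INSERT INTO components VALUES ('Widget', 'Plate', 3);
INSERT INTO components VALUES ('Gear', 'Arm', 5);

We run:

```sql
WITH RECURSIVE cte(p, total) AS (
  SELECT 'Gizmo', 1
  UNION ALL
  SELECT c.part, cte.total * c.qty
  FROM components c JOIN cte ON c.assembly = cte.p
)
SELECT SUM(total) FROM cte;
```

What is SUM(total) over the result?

Base: (Gizmo, total=1).
Iteration 1: components of {Gizmo} -> Clip = 1*1 = 1, Gear = 1*1 = 1.
Iteration 2: components of {Clip,Gear} -> Arm = 1*5 = 5, Base = 1*2 = 2, Housing = 1*2 = 2, Widget = 1*5 = 5.
Iteration 3: components of {Arm,Base,Housing,Widget} -> Plate = 5*3 = 15, Ring = 2*2 = 4.
Iteration 4: components of {Plate,Ring} -> Nut = 15*2 = 30.
Iteration 5: no further components; recursion stops.
SUM(total) = 1 + 1 + 1 + 5 + 5 + 2 + 2 + 15 + 4 + 30 = 66.

66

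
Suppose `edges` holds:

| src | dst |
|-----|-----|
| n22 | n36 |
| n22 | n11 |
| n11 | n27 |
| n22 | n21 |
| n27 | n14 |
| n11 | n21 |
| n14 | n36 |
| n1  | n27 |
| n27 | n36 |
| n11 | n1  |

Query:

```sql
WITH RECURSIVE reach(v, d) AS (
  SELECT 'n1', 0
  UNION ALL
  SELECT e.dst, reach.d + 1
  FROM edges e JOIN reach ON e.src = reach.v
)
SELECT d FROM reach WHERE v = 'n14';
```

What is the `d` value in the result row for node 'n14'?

2

Base: (n1, d=0).
Iteration 1: edges from {n1} -> (n27, d=1).
Iteration 2: edges from {n27} -> (n14, d=2), (n36, d=2).
Iteration 3: edges from {n14,n36} -> (n36, d=3).
Iteration 4: no outgoing edges from {n36}; recursion stops.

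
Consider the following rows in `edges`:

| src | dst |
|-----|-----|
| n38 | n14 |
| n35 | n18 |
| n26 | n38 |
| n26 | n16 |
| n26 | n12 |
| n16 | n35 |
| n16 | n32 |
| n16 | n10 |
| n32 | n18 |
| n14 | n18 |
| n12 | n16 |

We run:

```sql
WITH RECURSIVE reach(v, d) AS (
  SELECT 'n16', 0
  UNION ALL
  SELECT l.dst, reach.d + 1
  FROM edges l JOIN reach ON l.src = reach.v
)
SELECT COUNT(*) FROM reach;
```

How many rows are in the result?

Base: (n16, d=0).
Iteration 1: edges from {n16} -> (n10, d=1), (n32, d=1), (n35, d=1).
Iteration 2: edges from {n10,n32,n35} -> (n18, d=2) x2. [UNION ALL keeps all 2 new rows, including repeats]
Iteration 3: no outgoing edges from {n18}; recursion stops.
Total rows emitted: 6.

6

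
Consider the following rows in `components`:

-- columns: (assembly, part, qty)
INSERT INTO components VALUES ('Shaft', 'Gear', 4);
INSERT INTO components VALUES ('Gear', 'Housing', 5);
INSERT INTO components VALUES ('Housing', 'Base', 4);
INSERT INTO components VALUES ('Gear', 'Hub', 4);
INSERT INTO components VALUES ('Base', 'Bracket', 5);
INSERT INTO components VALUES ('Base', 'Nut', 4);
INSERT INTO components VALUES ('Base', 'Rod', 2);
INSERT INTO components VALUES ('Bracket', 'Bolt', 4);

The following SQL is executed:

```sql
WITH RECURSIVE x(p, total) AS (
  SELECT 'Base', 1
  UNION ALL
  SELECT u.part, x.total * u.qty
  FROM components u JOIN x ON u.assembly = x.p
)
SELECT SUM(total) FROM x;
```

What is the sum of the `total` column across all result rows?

Base: (Base, total=1).
Iteration 1: components of {Base} -> Bracket = 1*5 = 5, Nut = 1*4 = 4, Rod = 1*2 = 2.
Iteration 2: components of {Bracket,Nut,Rod} -> Bolt = 5*4 = 20.
Iteration 3: no further components; recursion stops.
SUM(total) = 1 + 5 + 4 + 2 + 20 = 32.

32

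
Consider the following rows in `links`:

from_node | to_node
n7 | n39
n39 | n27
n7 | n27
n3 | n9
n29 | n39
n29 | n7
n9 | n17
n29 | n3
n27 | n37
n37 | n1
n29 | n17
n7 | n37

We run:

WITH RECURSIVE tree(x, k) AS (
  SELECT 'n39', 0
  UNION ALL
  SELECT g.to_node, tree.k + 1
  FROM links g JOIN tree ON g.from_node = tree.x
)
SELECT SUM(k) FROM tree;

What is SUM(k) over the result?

6

Base: (n39, k=0).
Iteration 1: edges from {n39} -> (n27, k=1).
Iteration 2: edges from {n27} -> (n37, k=2).
Iteration 3: edges from {n37} -> (n1, k=3).
Iteration 4: no outgoing edges from {n1}; recursion stops.
SUM(k) = 0 + 1 + 2 + 3 = 6.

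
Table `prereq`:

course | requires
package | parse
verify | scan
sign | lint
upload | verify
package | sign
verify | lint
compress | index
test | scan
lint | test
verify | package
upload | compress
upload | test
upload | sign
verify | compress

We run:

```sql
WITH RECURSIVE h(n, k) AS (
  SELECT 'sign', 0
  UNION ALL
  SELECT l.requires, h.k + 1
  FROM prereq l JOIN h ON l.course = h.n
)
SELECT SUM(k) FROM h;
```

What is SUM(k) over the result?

6

Base: (sign, k=0).
Iteration 1: edges from {sign} -> (lint, k=1).
Iteration 2: edges from {lint} -> (test, k=2).
Iteration 3: edges from {test} -> (scan, k=3).
Iteration 4: no outgoing edges from {scan}; recursion stops.
SUM(k) = 0 + 1 + 2 + 3 = 6.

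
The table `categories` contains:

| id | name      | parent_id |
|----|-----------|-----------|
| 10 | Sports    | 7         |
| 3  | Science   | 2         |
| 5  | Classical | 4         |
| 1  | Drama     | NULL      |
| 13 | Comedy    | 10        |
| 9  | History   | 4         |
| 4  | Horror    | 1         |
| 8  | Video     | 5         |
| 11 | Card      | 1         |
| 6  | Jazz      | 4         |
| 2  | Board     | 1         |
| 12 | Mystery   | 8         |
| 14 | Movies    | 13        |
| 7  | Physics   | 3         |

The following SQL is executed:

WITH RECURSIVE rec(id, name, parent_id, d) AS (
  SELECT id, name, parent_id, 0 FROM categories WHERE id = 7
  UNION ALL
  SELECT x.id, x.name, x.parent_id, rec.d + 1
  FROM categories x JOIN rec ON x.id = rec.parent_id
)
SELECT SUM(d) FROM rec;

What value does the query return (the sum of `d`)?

Base: id=7 (Physics), parent_id=3, d 0.
Iteration 1: join on id=3 -> Science (id 3, parent_id=2, d 1).
Iteration 2: join on id=2 -> Board (id 2, parent_id=1, d 2).
Iteration 3: join on id=1 -> Drama (id 1, parent_id=NULL, d 3).
Iteration 4: parent_id is NULL; no match; recursion stops.
SUM(d) = 0 + 1 + 2 + 3 = 6.

6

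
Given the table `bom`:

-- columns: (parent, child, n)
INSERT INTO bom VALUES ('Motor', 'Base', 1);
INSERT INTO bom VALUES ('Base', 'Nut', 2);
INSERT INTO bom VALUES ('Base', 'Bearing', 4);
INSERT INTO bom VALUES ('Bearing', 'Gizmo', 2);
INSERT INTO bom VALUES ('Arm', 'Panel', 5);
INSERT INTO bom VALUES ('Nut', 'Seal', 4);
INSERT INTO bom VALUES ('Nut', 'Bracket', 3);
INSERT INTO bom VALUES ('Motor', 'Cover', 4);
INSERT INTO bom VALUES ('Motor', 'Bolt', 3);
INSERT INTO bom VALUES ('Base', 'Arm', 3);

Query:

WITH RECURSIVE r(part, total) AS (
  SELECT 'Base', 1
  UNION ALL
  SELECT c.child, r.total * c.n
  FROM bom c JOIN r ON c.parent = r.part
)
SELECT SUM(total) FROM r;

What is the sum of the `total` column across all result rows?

47

Base: (Base, total=1).
Iteration 1: components of {Base} -> Arm = 1*3 = 3, Bearing = 1*4 = 4, Nut = 1*2 = 2.
Iteration 2: components of {Arm,Bearing,Nut} -> Bracket = 2*3 = 6, Gizmo = 4*2 = 8, Panel = 3*5 = 15, Seal = 2*4 = 8.
Iteration 3: no further components; recursion stops.
SUM(total) = 1 + 2 + 3 + 4 + 8 + 6 + 15 + 8 = 47.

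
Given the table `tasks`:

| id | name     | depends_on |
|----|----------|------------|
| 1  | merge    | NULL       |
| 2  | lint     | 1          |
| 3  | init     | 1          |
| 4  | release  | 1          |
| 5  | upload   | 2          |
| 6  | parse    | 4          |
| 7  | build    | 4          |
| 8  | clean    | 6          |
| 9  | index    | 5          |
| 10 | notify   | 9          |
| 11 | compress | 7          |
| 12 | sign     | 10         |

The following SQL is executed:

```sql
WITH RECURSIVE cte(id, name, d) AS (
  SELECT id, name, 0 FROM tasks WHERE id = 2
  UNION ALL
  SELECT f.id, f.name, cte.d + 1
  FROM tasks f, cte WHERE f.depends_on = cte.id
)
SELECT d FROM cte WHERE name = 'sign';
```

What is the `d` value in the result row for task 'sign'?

Base: id=2 (lint) at d 0.
Iteration 1: rows with depends_on in {2} -> upload (id 5, d 1).
Iteration 2: rows with depends_on in {5} -> index (id 9, d 2).
Iteration 3: rows with depends_on in {9} -> notify (id 10, d 3).
Iteration 4: rows with depends_on in {10} -> sign (id 12, d 4).
Iteration 5: no rows with depends_on in {12}; recursion stops.

4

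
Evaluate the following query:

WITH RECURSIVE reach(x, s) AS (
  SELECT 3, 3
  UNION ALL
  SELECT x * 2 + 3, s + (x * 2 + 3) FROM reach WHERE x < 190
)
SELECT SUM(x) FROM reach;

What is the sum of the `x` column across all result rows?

Base: x=3, s=3.
Iteration 1: 3 < 190 holds -> x = 3 * 2 + 3 = 9, s = 3 + 9 = 12.
Iteration 2: 9 < 190 holds -> x = 9 * 2 + 3 = 21, s = 12 + 21 = 33.
Iteration 3: 21 < 190 holds -> x = 21 * 2 + 3 = 45, s = 33 + 45 = 78.
Iteration 4: 45 < 190 holds -> x = 45 * 2 + 3 = 93, s = 78 + 93 = 171.
Iteration 5: 93 < 190 holds -> x = 93 * 2 + 3 = 189, s = 171 + 189 = 360.
Iteration 6: 189 < 190 holds -> x = 189 * 2 + 3 = 381, s = 360 + 381 = 741.
Iteration 7: 381 < 190 fails; recursion stops.
SUM(x) = 3 + 9 + 21 + 45 + 93 + 189 + 381 = 741.

741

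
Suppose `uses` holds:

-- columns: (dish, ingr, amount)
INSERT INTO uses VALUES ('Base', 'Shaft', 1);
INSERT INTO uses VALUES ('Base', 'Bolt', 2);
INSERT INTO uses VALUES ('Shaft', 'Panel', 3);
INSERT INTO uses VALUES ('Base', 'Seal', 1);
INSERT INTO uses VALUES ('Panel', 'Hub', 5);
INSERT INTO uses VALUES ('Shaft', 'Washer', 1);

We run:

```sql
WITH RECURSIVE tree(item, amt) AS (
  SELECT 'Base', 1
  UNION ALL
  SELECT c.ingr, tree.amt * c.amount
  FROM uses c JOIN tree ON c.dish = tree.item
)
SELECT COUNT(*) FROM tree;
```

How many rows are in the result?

7

Base: (Base, amt=1).
Iteration 1: components of {Base} -> Bolt = 1*2 = 2, Seal = 1*1 = 1, Shaft = 1*1 = 1.
Iteration 2: components of {Bolt,Seal,Shaft} -> Panel = 1*3 = 3, Washer = 1*1 = 1.
Iteration 3: components of {Panel,Washer} -> Hub = 3*5 = 15.
Iteration 4: no further components; recursion stops.
Total rows emitted: 7.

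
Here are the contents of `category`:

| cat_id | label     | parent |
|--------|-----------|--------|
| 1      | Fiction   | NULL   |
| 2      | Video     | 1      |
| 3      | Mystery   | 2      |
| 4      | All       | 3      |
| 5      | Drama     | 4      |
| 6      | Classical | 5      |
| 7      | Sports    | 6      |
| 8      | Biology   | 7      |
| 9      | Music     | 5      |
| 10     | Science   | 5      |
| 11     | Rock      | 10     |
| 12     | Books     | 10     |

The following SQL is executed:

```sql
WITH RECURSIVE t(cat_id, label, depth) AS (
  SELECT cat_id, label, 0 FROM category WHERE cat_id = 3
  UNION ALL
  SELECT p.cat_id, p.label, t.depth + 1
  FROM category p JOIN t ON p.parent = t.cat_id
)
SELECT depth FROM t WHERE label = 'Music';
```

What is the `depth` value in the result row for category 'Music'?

3

Base: cat_id=3 (Mystery) at depth 0.
Iteration 1: rows with parent in {3} -> All (id 4, depth 1).
Iteration 2: rows with parent in {4} -> Drama (id 5, depth 2).
Iteration 3: rows with parent in {5} -> Classical (id 6, depth 3), Music (id 9, depth 3), Science (id 10, depth 3).
Iteration 4: rows with parent in {6,9,10} -> Sports (id 7, depth 4), Rock (id 11, depth 4), Books (id 12, depth 4).
Iteration 5: rows with parent in {7,11,12} -> Biology (id 8, depth 5).
Iteration 6: no rows with parent in {8}; recursion stops.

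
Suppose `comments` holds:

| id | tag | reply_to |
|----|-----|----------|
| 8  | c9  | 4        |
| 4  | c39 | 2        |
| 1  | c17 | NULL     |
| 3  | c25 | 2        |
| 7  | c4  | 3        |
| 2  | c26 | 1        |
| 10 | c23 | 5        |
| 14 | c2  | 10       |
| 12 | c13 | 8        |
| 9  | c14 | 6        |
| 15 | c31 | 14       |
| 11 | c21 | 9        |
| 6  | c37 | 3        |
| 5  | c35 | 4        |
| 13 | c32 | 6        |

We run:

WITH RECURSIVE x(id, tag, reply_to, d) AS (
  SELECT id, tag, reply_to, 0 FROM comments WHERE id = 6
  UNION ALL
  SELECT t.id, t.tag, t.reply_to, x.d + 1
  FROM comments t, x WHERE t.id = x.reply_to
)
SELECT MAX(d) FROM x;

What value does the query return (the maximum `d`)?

3

Base: id=6 (c37), reply_to=3, d 0.
Iteration 1: join on id=3 -> c25 (id 3, reply_to=2, d 1).
Iteration 2: join on id=2 -> c26 (id 2, reply_to=1, d 2).
Iteration 3: join on id=1 -> c17 (id 1, reply_to=NULL, d 3).
Iteration 4: reply_to is NULL; no match; recursion stops.
d values: 0, 1, 2, 3; the maximum is 3.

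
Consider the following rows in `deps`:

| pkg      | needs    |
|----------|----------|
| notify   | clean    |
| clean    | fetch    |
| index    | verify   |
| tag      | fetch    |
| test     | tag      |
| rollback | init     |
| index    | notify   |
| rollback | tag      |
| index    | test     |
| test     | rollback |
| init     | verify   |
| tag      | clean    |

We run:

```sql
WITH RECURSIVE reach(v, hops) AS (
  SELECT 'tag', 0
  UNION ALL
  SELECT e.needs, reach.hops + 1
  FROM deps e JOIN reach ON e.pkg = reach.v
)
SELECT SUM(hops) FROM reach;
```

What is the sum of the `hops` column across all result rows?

Base: (tag, hops=0).
Iteration 1: edges from {tag} -> (clean, hops=1), (fetch, hops=1).
Iteration 2: edges from {clean,fetch} -> (fetch, hops=2).
Iteration 3: no outgoing edges from {fetch}; recursion stops.
SUM(hops) = 0 + 1 + 1 + 2 = 4.

4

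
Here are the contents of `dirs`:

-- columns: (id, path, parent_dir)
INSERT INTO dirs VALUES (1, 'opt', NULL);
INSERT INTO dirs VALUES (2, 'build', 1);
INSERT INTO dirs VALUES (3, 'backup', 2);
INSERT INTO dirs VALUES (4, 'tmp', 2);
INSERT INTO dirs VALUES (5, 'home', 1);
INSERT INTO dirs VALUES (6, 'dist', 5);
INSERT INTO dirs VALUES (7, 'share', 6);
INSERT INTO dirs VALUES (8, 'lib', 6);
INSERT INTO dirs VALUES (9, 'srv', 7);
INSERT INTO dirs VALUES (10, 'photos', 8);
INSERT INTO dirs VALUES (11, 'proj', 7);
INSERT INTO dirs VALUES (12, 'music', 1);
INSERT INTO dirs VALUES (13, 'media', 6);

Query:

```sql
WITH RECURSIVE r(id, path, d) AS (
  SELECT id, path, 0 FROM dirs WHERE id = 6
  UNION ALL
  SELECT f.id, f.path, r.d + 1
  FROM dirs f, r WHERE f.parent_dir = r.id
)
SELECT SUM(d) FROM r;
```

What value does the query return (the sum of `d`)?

Base: id=6 (dist) at d 0.
Iteration 1: rows with parent_dir in {6} -> share (id 7, d 1), lib (id 8, d 1), media (id 13, d 1).
Iteration 2: rows with parent_dir in {7,8,13} -> srv (id 9, d 2), photos (id 10, d 2), proj (id 11, d 2).
Iteration 3: no rows with parent_dir in {9,10,11}; recursion stops.
SUM(d) = 0 + 1 + 1 + 1 + 2 + 2 + 2 = 9.

9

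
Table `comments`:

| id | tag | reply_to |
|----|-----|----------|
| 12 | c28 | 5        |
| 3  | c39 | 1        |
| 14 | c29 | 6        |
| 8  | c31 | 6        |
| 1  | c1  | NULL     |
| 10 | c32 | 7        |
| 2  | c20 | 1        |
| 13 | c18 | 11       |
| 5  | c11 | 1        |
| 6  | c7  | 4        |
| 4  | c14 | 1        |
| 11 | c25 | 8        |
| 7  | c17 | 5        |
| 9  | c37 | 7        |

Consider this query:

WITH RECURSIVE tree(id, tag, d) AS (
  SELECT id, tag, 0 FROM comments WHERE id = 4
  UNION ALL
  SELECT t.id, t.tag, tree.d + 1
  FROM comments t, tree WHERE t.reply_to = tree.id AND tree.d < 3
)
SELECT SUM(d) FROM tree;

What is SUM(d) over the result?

Base: id=4 (c14) at d 0.
Iteration 1: rows with reply_to in {4} -> c7 (id 6, d 1).
Iteration 2: rows with reply_to in {6} -> c31 (id 8, d 2), c29 (id 14, d 2).
Iteration 3: rows with reply_to in {8,14} -> c25 (id 11, d 3).
Iteration 4: d < 3 fails for all current rows; recursion stops.
SUM(d) = 0 + 1 + 2 + 2 + 3 = 8.

8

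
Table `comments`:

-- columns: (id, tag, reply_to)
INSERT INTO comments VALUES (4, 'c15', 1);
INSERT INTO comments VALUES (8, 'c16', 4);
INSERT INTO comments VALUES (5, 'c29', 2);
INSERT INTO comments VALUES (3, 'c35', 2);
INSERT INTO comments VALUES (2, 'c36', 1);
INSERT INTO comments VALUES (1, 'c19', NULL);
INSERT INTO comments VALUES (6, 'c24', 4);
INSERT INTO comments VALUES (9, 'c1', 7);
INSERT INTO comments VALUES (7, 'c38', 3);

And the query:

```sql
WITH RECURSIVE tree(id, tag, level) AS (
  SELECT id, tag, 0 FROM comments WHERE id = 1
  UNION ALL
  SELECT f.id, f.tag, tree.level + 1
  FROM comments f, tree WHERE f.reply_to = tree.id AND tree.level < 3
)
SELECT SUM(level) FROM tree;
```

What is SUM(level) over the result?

Base: id=1 (c19) at level 0.
Iteration 1: rows with reply_to in {1} -> c36 (id 2, level 1), c15 (id 4, level 1).
Iteration 2: rows with reply_to in {2,4} -> c35 (id 3, level 2), c29 (id 5, level 2), c24 (id 6, level 2), c16 (id 8, level 2).
Iteration 3: rows with reply_to in {3,5,6,8} -> c38 (id 7, level 3).
Iteration 4: level < 3 fails for all current rows; recursion stops.
SUM(level) = 0 + 1 + 1 + 2 + 2 + 2 + 2 + 3 = 13.

13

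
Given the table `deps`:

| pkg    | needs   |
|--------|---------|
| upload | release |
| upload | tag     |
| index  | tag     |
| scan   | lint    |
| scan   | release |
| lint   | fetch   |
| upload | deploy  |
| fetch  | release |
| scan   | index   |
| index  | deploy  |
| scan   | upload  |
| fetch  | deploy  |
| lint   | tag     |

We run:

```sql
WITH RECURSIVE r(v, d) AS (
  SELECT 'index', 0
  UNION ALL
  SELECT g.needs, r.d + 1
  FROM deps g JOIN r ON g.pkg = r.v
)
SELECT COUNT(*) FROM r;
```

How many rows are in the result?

3

Base: (index, d=0).
Iteration 1: edges from {index} -> (deploy, d=1), (tag, d=1).
Iteration 2: no outgoing edges from {deploy,tag}; recursion stops.
Total rows emitted: 3.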